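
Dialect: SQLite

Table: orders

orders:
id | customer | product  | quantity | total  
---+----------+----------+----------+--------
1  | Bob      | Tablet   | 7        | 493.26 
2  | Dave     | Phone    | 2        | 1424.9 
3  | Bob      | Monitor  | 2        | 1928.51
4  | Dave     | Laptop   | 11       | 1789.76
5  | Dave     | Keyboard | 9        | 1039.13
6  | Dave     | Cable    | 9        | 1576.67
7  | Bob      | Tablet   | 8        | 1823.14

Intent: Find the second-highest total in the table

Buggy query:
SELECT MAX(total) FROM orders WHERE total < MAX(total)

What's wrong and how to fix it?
Bug: The inner MAX is an aggregate inside WHERE, which is not allowed

Fix: Compute the overall MAX in a subquery, then take MAX of rows below it

Corrected query:
SELECT MAX(total) FROM orders WHERE total < (SELECT MAX(total) FROM orders)

Result:
MAX(total)
----------
1823.14   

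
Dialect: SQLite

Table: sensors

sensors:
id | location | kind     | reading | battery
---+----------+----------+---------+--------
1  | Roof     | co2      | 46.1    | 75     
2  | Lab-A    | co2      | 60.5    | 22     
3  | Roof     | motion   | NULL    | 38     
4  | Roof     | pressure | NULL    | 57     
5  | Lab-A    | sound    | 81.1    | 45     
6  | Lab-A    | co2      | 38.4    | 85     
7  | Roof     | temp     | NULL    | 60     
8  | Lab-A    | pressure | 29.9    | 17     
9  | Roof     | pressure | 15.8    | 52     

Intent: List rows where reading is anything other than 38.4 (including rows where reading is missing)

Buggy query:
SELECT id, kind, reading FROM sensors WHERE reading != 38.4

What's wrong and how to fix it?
Bug: Inequality against NULL is unknown, not true; rows with NULL are dropped

Fix: Add an explicit OR reading IS NULL to include the missing-value rows

Corrected query:
SELECT id, kind, reading FROM sensors WHERE reading != 38.4 OR reading IS NULL

Result:
id | kind     | reading
---+----------+--------
1  | co2      | 46.1   
2  | co2      | 60.5   
3  | motion   | NULL   
4  | pressure | NULL   
5  | sound    | 81.1   
7  | temp     | NULL   
8  | pressure | 29.9   
9  | pressure | 15.8   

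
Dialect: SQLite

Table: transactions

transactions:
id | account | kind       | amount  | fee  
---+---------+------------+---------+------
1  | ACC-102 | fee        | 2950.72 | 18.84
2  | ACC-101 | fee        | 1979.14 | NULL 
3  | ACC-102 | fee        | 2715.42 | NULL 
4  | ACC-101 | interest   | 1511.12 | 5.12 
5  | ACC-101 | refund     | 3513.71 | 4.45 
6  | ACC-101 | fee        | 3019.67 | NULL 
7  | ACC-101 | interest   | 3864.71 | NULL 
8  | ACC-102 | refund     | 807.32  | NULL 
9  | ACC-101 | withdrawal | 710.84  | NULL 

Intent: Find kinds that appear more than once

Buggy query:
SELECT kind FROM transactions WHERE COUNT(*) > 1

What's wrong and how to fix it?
Bug: WHERE can't reference COUNT(*); aggregates are computed after WHERE

Fix: GROUP BY kind, then filter groups with HAVING COUNT(*) > 1

Corrected query:
SELECT kind FROM transactions GROUP BY kind HAVING COUNT(*) > 1

Result:
kind    
--------
fee     
interest
refund  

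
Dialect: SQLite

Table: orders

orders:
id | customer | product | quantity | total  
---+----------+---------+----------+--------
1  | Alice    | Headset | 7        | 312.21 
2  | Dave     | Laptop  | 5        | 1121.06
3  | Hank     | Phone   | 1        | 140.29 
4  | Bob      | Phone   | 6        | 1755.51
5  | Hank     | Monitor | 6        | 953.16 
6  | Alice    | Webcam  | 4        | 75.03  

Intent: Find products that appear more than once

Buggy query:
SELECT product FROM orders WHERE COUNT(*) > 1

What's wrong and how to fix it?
Bug: WHERE can't reference COUNT(*); aggregates are computed after WHERE

Fix: Group first, then use HAVING for the count condition

Corrected query:
SELECT product FROM orders GROUP BY product HAVING COUNT(*) > 1

Result:
product
-------
Phone  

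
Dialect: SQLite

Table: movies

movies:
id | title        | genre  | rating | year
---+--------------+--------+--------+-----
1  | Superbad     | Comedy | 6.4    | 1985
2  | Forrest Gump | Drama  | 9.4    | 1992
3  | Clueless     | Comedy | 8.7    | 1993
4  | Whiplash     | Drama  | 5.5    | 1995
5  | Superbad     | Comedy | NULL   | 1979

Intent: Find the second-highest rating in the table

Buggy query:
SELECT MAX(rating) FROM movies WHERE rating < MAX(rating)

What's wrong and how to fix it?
Bug: MAX(rating) on the right of the comparison is an aggregate-in-WHERE error

Fix: Compute the overall MAX in a subquery, then take MAX of rows below it

Corrected query:
SELECT MAX(rating) FROM movies WHERE rating < (SELECT MAX(rating) FROM movies)

Result:
MAX(rating)
-----------
8.7        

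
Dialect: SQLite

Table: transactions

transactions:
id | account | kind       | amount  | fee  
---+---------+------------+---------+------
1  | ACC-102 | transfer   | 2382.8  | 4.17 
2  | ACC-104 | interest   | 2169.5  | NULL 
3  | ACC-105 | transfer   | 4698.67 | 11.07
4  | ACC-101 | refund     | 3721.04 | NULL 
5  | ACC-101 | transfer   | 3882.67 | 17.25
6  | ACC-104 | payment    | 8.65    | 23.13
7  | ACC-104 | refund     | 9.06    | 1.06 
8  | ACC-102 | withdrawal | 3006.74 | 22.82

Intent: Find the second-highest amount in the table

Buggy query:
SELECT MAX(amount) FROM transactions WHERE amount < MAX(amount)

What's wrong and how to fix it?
Bug: The inner MAX is an aggregate inside WHERE, which is not allowed

Fix: Put the inner MAX in a scalar subquery

Corrected query:
SELECT MAX(amount) FROM transactions WHERE amount < (SELECT MAX(amount) FROM transactions)

Result:
MAX(amount)
-----------
3882.67    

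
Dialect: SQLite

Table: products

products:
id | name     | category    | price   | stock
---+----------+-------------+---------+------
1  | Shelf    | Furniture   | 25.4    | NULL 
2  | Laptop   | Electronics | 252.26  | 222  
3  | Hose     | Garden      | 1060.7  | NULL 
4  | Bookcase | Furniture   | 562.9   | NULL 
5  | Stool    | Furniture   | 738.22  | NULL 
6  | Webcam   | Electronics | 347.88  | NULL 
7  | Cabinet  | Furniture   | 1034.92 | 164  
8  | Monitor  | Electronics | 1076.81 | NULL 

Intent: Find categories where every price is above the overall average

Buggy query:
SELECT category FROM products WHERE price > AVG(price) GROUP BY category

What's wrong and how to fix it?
Bug: AVG() is an aggregate; it can't sit directly in WHERE

Fix: Compute the overall average in a scalar subquery and compare each group's MIN against it in HAVING

Corrected query:
SELECT category FROM products GROUP BY category HAVING MIN(price) > (SELECT AVG(price) FROM products)

Result:
category
--------
Garden  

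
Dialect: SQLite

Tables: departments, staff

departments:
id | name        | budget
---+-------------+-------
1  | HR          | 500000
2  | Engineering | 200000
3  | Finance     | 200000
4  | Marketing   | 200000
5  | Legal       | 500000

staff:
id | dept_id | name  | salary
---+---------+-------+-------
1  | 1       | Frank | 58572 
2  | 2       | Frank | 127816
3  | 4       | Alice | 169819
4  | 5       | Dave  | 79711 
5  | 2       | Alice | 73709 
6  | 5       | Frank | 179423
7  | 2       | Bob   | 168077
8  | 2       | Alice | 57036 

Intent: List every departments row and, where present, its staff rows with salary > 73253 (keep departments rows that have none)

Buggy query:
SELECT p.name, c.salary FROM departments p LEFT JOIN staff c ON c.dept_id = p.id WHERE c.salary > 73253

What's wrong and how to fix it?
Bug: Filtering c.salary in WHERE discards the NULL rows produced by LEFT JOIN, turning it into an inner join

Fix: Move the right-table condition into the ON clause so unmatched parents are kept

Corrected query:
SELECT p.name, c.salary FROM departments p LEFT JOIN staff c ON c.dept_id = p.id AND c.salary > 73253

Result:
name        | salary
------------+-------
HR          | NULL  
Engineering | 73709 
Engineering | 127816
Engineering | 168077
Finance     | NULL  
Marketing   | 169819
Legal       | 79711 
Legal       | 179423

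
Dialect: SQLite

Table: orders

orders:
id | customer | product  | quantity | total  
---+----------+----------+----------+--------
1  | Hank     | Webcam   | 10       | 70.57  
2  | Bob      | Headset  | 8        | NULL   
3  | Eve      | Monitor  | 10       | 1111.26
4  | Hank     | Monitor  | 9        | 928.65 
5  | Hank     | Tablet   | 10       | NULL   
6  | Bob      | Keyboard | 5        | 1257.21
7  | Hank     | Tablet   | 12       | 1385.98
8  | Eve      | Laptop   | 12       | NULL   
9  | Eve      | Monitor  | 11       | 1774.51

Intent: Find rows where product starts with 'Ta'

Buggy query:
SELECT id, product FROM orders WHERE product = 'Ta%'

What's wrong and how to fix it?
Bug: Wildcards only work with LIKE; '=' treats '%' as a literal character

Fix: Replace '=' with LIKE so 'Ta%' is treated as a pattern

Corrected query:
SELECT id, product FROM orders WHERE product LIKE 'Ta%'

Result:
id | product
---+--------
5  | Tablet 
7  | Tablet 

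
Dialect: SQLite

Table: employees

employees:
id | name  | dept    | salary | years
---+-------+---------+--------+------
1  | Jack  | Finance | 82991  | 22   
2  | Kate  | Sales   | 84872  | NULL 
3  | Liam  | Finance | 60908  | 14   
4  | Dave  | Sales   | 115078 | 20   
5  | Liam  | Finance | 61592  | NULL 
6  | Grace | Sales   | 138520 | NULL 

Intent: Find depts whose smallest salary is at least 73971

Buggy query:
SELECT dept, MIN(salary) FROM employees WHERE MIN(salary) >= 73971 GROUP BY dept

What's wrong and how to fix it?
Bug: MIN() in WHERE is a misuse of aggregate

Fix: Use HAVING for the per-group MIN condition

Corrected query:
SELECT dept, MIN(salary) FROM employees GROUP BY dept HAVING MIN(salary) >= 73971

Result:
dept  | MIN(salary)
------+------------
Sales | 84872      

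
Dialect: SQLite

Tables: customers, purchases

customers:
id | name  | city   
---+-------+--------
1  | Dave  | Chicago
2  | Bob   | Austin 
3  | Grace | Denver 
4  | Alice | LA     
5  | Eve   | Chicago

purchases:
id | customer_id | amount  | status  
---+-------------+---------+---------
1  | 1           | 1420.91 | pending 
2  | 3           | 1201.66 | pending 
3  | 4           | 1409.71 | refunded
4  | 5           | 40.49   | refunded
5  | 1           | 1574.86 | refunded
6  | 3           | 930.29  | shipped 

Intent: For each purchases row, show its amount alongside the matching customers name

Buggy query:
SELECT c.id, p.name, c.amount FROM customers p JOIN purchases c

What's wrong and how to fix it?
Bug: JOIN with no ON clause produces a cartesian product; every purchases row pairs with every customers row

Fix: Specify the join condition linking the foreign key to the parent id

Corrected query:
SELECT c.id, p.name, c.amount FROM customers p JOIN purchases c ON c.customer_id = p.id

Result:
id | name  | amount 
---+-------+--------
1  | Dave  | 1420.91
2  | Grace | 1201.66
3  | Alice | 1409.71
4  | Eve   | 40.49  
5  | Dave  | 1574.86
6  | Grace | 930.29 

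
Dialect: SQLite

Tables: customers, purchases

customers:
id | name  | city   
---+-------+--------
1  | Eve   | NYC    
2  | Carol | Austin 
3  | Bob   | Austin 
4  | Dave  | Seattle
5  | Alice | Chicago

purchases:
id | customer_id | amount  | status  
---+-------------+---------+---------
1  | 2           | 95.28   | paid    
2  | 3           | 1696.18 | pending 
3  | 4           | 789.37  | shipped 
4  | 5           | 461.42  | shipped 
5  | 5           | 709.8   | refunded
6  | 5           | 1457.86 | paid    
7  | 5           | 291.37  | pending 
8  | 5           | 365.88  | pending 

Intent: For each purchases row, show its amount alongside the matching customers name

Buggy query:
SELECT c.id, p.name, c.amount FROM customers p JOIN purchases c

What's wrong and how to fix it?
Bug: Missing join condition: each purchases row is matched to all customers rows instead of just its own

Fix: Specify the join condition linking the foreign key to the parent id

Corrected query:
SELECT c.id, p.name, c.amount FROM customers p JOIN purchases c ON c.customer_id = p.id

Result:
id | name  | amount 
---+-------+--------
1  | Carol | 95.28  
2  | Bob   | 1696.18
3  | Dave  | 789.37 
4  | Alice | 461.42 
5  | Alice | 709.8  
6  | Alice | 1457.86
7  | Alice | 291.37 
8  | Alice | 365.88 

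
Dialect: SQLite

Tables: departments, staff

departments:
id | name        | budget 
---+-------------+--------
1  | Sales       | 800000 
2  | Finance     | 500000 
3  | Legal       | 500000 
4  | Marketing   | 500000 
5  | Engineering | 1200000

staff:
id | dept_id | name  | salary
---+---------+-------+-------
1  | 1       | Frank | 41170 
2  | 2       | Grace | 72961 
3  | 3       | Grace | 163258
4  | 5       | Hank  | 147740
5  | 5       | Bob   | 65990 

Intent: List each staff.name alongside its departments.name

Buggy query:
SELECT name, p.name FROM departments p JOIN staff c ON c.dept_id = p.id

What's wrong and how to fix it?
Bug: 'name' exists in both joined tables, so the database can't tell which one is meant

Fix: Prefix ambiguous columns with the table alias

Corrected query:
SELECT c.name, p.name FROM departments p JOIN staff c ON c.dept_id = p.id

Result:
name  | name       
------+------------
Frank | Sales      
Grace | Finance    
Grace | Legal      
Hank  | Engineering
Bob   | Engineering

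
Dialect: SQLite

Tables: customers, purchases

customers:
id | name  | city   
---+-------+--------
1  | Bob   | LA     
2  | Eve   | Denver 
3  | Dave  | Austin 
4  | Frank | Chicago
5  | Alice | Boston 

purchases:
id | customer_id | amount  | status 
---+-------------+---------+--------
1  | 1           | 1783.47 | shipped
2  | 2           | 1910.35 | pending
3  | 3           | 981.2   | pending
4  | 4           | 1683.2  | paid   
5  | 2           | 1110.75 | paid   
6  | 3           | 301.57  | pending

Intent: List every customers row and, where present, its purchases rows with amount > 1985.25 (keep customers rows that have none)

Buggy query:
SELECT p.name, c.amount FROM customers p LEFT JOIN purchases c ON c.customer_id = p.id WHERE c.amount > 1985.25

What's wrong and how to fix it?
Bug: Filtering c.amount in WHERE discards the NULL rows produced by LEFT JOIN, turning it into an inner join

Fix: Put 'c.amount > 1985.25' in the JOIN's ON clause instead of WHERE

Corrected query:
SELECT p.name, c.amount FROM customers p LEFT JOIN purchases c ON c.customer_id = p.id AND c.amount > 1985.25

Result:
name  | amount
------+-------
Bob   | NULL  
Eve   | NULL  
Dave  | NULL  
Frank | NULL  
Alice | NULL  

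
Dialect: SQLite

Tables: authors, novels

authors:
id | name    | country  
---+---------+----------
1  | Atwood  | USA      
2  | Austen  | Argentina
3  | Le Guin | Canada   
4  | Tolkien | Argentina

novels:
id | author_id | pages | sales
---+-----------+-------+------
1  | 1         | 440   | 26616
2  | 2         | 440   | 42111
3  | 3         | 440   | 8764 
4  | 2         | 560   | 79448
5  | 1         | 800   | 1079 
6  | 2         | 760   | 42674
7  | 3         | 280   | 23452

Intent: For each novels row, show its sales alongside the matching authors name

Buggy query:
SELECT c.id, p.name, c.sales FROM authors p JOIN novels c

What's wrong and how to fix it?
Bug: Missing join condition: each novels row is matched to all authors rows instead of just its own

Fix: Add ON c.author_id = p.id to the JOIN

Corrected query:
SELECT c.id, p.name, c.sales FROM authors p JOIN novels c ON c.author_id = p.id

Result:
id | name    | sales
---+---------+------
1  | Atwood  | 26616
2  | Austen  | 42111
3  | Le Guin | 8764 
4  | Austen  | 79448
5  | Atwood  | 1079 
6  | Austen  | 42674
7  | Le Guin | 23452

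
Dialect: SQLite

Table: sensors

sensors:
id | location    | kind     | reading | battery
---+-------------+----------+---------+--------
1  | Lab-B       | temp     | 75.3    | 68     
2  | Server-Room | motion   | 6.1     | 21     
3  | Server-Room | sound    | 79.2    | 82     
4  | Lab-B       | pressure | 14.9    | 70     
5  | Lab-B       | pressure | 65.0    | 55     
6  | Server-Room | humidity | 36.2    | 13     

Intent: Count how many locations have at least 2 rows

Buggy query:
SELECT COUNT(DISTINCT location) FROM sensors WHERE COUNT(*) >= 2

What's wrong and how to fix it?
Bug: WHERE filters individual rows, not groups, so a group-level COUNT is invalid there

Fix: Use a subquery that GROUPs and filters with HAVING, then count its rows

Corrected query:
SELECT COUNT(*) FROM (SELECT location FROM sensors GROUP BY location HAVING COUNT(*) >= 2)

Result:
COUNT(*)
--------
2       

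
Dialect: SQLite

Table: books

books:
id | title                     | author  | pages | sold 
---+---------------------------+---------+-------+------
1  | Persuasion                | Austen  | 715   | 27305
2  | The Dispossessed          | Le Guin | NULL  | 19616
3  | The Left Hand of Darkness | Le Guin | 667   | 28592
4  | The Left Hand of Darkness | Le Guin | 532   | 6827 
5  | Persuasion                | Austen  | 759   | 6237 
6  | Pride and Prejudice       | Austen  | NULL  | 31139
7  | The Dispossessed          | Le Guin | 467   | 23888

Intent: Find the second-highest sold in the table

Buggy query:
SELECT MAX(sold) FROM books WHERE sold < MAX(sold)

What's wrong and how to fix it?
Bug: MAX(sold) on the right of the comparison is an aggregate-in-WHERE error

Fix: Compute the overall MAX in a subquery, then take MAX of rows below it

Corrected query:
SELECT MAX(sold) FROM books WHERE sold < (SELECT MAX(sold) FROM books)

Result:
MAX(sold)
---------
28592    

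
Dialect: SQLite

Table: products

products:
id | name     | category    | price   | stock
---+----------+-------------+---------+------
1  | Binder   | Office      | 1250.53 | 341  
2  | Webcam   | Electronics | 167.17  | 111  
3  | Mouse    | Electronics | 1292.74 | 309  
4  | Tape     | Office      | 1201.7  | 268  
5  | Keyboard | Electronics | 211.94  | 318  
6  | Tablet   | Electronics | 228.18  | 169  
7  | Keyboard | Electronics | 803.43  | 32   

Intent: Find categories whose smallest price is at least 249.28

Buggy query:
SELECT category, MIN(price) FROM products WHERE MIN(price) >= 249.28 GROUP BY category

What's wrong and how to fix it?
Bug: Aggregates like MIN are computed per group after WHERE runs

Fix: Replace WHERE with HAVING after the GROUP BY

Corrected query:
SELECT category, MIN(price) FROM products GROUP BY category HAVING MIN(price) >= 249.28

Result:
category | MIN(price)
---------+-----------
Office   | 1201.7    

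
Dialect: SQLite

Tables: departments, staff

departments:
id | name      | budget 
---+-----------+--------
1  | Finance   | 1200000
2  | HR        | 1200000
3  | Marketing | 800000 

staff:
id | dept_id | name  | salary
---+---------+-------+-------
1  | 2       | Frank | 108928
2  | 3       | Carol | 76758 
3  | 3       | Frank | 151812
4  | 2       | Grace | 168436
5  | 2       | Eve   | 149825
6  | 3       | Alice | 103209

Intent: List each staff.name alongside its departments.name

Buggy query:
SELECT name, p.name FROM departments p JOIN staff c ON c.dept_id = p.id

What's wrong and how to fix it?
Bug: 'name' exists in both joined tables, so the database can't tell which one is meant

Fix: Prefix ambiguous columns with the table alias

Corrected query:
SELECT c.name, p.name FROM departments p JOIN staff c ON c.dept_id = p.id

Result:
name  | name     
------+----------
Frank | HR       
Carol | Marketing
Frank | Marketing
Grace | HR       
Eve   | HR       
Alice | Marketing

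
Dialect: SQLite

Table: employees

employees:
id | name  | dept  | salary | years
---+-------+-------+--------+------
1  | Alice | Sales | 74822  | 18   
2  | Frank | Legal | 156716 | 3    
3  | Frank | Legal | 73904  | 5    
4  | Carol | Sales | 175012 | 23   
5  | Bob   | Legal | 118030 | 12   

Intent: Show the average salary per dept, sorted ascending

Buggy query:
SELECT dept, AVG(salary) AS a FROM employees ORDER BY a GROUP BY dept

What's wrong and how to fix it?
Bug: ORDER BY appears before GROUP BY; SQL clause order requires GROUP BY first

Fix: Move ORDER BY to the end, after GROUP BY

Corrected query:
SELECT dept, AVG(salary) AS a FROM employees GROUP BY dept ORDER BY a

Result:
dept  | a            
------+--------------
Legal | 116216.666667
Sales | 124917       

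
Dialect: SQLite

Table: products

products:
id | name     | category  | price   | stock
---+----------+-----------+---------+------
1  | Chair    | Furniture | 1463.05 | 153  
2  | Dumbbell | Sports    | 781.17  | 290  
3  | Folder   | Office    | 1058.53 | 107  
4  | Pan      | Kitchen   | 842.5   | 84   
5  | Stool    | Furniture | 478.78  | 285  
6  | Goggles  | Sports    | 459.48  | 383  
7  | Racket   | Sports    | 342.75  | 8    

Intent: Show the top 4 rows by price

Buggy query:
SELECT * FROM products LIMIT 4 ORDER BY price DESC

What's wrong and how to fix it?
Bug: ORDER BY cannot follow LIMIT; LIMIT is the final clause

Fix: Swap the clauses: ORDER BY first, then LIMIT

Corrected query:
SELECT * FROM products ORDER BY price DESC LIMIT 4

Result:
id | name     | category  | price   | stock
---+----------+-----------+---------+------
1  | Chair    | Furniture | 1463.05 | 153  
3  | Folder   | Office    | 1058.53 | 107  
4  | Pan      | Kitchen   | 842.5   | 84   
2  | Dumbbell | Sports    | 781.17  | 290  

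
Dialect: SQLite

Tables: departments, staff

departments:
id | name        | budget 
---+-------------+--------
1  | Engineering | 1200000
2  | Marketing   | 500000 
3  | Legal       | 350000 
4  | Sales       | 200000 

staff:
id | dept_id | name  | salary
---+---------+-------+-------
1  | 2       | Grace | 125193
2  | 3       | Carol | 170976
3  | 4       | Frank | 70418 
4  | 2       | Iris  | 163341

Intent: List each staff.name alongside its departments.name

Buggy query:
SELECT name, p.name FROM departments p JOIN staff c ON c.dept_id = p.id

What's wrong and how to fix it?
Bug: Both tables have a 'name' column; the unqualified reference is ambiguous

Fix: Prefix ambiguous columns with the table alias

Corrected query:
SELECT c.name, p.name FROM departments p JOIN staff c ON c.dept_id = p.id

Result:
name  | name     
------+----------
Grace | Marketing
Carol | Legal    
Frank | Sales    
Iris  | Marketing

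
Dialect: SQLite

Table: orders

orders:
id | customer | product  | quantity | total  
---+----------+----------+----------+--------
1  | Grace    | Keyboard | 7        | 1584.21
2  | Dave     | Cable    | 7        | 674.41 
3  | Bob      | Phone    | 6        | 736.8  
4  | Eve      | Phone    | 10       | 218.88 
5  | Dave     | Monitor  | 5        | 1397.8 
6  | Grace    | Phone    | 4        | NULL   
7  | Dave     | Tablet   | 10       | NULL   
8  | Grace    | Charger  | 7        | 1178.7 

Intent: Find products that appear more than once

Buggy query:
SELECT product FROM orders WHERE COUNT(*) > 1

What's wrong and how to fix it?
Bug: COUNT(*) is an aggregate and cannot be used in WHERE

Fix: GROUP BY product, then filter groups with HAVING COUNT(*) > 1

Corrected query:
SELECT product FROM orders GROUP BY product HAVING COUNT(*) > 1

Result:
product
-------
Phone  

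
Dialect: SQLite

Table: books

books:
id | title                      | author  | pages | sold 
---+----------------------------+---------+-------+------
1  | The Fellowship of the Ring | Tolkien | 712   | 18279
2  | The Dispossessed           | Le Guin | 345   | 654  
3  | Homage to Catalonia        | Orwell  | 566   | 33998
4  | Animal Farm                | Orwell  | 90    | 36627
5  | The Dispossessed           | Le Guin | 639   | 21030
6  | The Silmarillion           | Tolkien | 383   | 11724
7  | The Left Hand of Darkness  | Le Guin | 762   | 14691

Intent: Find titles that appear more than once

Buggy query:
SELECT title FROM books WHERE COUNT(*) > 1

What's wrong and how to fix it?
Bug: COUNT(*) is an aggregate and cannot be used in WHERE

Fix: GROUP BY title, then filter groups with HAVING COUNT(*) > 1

Corrected query:
SELECT title FROM books GROUP BY title HAVING COUNT(*) > 1

Result:
title           
----------------
The Dispossessed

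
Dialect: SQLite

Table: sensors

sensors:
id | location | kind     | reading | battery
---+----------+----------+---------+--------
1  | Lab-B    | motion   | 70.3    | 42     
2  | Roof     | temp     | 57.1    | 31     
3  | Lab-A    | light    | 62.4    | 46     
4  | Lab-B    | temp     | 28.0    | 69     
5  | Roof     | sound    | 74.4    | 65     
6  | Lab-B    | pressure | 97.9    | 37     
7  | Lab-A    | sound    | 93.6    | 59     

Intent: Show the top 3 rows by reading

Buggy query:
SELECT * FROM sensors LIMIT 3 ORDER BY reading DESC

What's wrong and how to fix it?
Bug: ORDER BY cannot follow LIMIT; LIMIT is the final clause

Fix: Sort with ORDER BY, then apply LIMIT

Corrected query:
SELECT * FROM sensors ORDER BY reading DESC LIMIT 3

Result:
id | location | kind     | reading | battery
---+----------+----------+---------+--------
6  | Lab-B    | pressure | 97.9    | 37     
7  | Lab-A    | sound    | 93.6    | 59     
5  | Roof     | sound    | 74.4    | 65     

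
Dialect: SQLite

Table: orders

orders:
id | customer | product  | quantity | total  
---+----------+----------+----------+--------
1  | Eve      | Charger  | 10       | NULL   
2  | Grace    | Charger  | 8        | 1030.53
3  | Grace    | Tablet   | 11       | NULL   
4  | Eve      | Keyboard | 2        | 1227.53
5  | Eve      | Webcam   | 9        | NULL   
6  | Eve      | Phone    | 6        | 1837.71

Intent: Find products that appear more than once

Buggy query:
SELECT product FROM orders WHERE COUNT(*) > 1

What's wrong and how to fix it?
Bug: WHERE can't reference COUNT(*); aggregates are computed after WHERE

Fix: GROUP BY product, then filter groups with HAVING COUNT(*) > 1

Corrected query:
SELECT product FROM orders GROUP BY product HAVING COUNT(*) > 1

Result:
product
-------
Charger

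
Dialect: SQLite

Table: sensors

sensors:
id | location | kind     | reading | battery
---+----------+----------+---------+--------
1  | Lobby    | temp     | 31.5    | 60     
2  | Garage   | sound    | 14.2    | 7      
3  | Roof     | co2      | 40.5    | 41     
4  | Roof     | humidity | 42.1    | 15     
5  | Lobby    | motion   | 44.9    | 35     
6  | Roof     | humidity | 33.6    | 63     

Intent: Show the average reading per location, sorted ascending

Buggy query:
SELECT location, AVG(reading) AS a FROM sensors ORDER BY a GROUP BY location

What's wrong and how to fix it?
Bug: ORDER BY appears before GROUP BY; SQL clause order requires GROUP BY first

Fix: Reorder: SELECT … FROM … GROUP BY … ORDER BY …

Corrected query:
SELECT location, AVG(reading) AS a FROM sensors GROUP BY location ORDER BY a

Result:
location | a        
---------+----------
Garage   | 14.2     
Lobby    | 38.2     
Roof     | 38.733333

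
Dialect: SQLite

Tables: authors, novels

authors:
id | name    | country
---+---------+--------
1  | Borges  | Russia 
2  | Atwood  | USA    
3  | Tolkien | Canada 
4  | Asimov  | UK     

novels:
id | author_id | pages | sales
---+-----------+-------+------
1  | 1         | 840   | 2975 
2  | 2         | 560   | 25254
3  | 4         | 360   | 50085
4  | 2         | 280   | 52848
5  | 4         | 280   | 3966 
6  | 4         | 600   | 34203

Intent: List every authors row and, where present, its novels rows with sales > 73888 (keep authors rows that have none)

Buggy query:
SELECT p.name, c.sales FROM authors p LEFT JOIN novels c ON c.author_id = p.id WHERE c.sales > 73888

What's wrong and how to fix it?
Bug: A WHERE condition on the right-hand table after LEFT JOIN drops unmatched parents

Fix: Put 'c.sales > 73888' in the JOIN's ON clause instead of WHERE

Corrected query:
SELECT p.name, c.sales FROM authors p LEFT JOIN novels c ON c.author_id = p.id AND c.sales > 73888

Result:
name    | sales
--------+------
Borges  | NULL 
Atwood  | NULL 
Tolkien | NULL 
Asimov  | NULL 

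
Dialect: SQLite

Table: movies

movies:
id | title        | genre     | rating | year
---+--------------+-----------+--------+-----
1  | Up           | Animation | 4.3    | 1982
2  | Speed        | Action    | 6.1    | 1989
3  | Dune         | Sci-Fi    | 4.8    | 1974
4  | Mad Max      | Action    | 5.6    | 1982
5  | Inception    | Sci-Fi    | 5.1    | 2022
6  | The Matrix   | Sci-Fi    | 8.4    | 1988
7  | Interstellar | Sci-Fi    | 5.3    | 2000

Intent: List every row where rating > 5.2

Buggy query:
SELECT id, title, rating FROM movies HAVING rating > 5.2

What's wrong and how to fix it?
Bug: HAVING filters the output of aggregation, but this query has no GROUP BY and no aggregate functions, so SQLite rejects it (HAVING clause on a non-aggregate query); the condition here is per row

Fix: Replace HAVING with WHERE since the condition applies to individual rows

Corrected query:
SELECT id, title, rating FROM movies WHERE rating > 5.2

Result:
id | title        | rating
---+--------------+-------
2  | Speed        | 6.1   
4  | Mad Max      | 5.6   
6  | The Matrix   | 8.4   
7  | Interstellar | 5.3   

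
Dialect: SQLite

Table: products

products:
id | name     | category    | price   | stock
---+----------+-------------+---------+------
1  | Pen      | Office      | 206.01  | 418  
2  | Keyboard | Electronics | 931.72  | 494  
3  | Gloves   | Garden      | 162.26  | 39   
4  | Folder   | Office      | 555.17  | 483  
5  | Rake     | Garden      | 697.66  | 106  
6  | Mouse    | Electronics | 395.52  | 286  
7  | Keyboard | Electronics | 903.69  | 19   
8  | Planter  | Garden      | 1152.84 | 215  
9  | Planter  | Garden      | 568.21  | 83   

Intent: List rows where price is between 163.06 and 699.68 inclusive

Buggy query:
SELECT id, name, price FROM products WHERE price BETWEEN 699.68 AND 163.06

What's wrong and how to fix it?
Bug: The bounds are reversed; BETWEEN a AND b requires a <= b to match anything

Fix: Write BETWEEN 163.06 AND 699.68

Corrected query:
SELECT id, name, price FROM products WHERE price BETWEEN 163.06 AND 699.68

Result:
id | name    | price 
---+---------+-------
1  | Pen     | 206.01
4  | Folder  | 555.17
5  | Rake    | 697.66
6  | Mouse   | 395.52
9  | Planter | 568.21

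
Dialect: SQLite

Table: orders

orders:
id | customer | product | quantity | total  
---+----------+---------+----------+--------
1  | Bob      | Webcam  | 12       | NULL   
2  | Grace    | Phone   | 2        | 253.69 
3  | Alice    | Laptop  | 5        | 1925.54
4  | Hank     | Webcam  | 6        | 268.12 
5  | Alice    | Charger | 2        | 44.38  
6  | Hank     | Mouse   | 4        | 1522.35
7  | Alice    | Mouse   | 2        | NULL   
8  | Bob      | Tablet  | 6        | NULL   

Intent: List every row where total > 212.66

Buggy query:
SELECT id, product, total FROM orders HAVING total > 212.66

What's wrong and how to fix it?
Bug: This is a non-aggregate query (no GROUP BY, no aggregates), so in SQLite the HAVING clause is invalid here; a row-level condition belongs in WHERE

Fix: Replace HAVING with WHERE since the condition applies to individual rows

Corrected query:
SELECT id, product, total FROM orders WHERE total > 212.66

Result:
id | product | total  
---+---------+--------
2  | Phone   | 253.69 
3  | Laptop  | 1925.54
4  | Webcam  | 268.12 
6  | Mouse   | 1522.35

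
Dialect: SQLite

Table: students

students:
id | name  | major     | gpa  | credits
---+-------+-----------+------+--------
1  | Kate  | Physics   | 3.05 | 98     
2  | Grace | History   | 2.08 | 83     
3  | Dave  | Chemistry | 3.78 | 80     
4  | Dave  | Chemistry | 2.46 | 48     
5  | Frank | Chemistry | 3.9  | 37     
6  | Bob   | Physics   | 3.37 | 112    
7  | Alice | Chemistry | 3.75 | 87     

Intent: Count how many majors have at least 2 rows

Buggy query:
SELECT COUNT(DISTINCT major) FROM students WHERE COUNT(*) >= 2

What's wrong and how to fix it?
Bug: WHERE filters individual rows, not groups, so a group-level COUNT is invalid there

Fix: Use a subquery that GROUPs and filters with HAVING, then count its rows

Corrected query:
SELECT COUNT(*) FROM (SELECT major FROM students GROUP BY major HAVING COUNT(*) >= 2)

Result:
COUNT(*)
--------
2       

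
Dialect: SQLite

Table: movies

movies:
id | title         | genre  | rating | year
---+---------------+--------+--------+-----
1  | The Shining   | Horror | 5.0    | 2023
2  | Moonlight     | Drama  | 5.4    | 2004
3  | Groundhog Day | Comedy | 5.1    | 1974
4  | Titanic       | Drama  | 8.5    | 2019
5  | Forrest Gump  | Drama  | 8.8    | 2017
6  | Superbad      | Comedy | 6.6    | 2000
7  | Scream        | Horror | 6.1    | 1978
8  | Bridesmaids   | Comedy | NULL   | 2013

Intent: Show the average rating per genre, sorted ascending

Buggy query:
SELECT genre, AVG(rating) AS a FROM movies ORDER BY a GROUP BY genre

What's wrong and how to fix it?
Bug: ORDER BY appears before GROUP BY; SQL clause order requires GROUP BY first

Fix: Reorder: SELECT … FROM … GROUP BY … ORDER BY …

Corrected query:
SELECT genre, AVG(rating) AS a FROM movies GROUP BY genre ORDER BY a

Result:
genre  | a       
-------+---------
Horror | 5.55    
Comedy | 5.85    
Drama  | 7.566667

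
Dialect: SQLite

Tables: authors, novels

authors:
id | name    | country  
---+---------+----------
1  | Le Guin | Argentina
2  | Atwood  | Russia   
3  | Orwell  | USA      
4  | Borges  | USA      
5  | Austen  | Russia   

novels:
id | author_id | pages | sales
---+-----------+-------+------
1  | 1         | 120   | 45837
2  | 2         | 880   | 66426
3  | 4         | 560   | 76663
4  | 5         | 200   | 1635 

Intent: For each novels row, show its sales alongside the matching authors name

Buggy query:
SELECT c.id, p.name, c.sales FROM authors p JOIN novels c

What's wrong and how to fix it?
Bug: Missing join condition: each novels row is matched to all authors rows instead of just its own

Fix: Add ON c.author_id = p.id to the JOIN

Corrected query:
SELECT c.id, p.name, c.sales FROM authors p JOIN novels c ON c.author_id = p.id

Result:
id | name    | sales
---+---------+------
1  | Le Guin | 45837
2  | Atwood  | 66426
3  | Borges  | 76663
4  | Austen  | 1635 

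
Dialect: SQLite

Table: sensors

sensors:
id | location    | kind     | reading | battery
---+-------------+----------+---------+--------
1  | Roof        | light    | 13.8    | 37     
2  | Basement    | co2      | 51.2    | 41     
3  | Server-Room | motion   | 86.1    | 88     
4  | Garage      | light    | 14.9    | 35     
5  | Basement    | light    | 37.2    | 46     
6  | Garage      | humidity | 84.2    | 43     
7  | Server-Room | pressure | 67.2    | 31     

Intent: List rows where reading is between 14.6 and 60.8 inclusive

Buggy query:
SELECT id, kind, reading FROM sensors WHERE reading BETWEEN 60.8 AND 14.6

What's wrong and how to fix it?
Bug: BETWEEN expects the lower bound first; with 60.8 AND 14.6 the range is empty

Fix: Swap the bounds so the smaller value comes first

Corrected query:
SELECT id, kind, reading FROM sensors WHERE reading BETWEEN 14.6 AND 60.8

Result:
id | kind  | reading
---+-------+--------
2  | co2   | 51.2   
4  | light | 14.9   
5  | light | 37.2   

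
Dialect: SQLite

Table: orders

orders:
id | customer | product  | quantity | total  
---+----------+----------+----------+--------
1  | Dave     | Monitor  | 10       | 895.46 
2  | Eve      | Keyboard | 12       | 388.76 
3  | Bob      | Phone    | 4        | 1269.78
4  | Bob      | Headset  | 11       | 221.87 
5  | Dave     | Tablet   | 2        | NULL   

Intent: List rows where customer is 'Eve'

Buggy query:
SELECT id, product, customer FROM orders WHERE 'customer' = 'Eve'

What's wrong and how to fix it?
Bug: 'customer' in single quotes is a string literal, not the column; the comparison is literal-vs-literal and never true

Fix: Reference the column as customer without single quotes

Corrected query:
SELECT id, product, customer FROM orders WHERE customer = 'Eve'

Result:
id | product  | customer
---+----------+---------
2  | Keyboard | Eve     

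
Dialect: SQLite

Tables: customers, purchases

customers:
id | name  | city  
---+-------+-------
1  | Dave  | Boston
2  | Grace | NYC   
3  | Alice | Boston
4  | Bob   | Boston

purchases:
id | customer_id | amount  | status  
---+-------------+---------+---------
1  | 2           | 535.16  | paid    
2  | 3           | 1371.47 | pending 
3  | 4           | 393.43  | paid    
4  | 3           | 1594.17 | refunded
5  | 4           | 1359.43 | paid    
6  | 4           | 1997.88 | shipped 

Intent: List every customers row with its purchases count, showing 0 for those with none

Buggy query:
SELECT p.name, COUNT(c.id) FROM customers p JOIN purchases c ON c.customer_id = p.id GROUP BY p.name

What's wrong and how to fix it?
Bug: INNER JOIN drops customers rows that have no matching purchases rows

Fix: Switch to LEFT JOIN to retain unmatched parent rows

Corrected query:
SELECT p.name, COUNT(c.id) FROM customers p LEFT JOIN purchases c ON c.customer_id = p.id GROUP BY p.name

Result:
name  | COUNT(c.id)
------+------------
Alice | 2          
Bob   | 3          
Dave  | 0          
Grace | 1          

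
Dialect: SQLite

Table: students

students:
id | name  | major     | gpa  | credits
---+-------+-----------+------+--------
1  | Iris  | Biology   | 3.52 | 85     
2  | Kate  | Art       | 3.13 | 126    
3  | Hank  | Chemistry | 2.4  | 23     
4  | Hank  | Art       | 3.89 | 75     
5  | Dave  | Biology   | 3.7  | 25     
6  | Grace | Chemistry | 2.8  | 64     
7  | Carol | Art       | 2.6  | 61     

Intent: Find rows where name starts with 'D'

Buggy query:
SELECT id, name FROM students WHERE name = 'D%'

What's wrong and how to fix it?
Bug: '=' compares the literal string including the % character; pattern matching needs LIKE

Fix: Use LIKE for wildcard pattern matching

Corrected query:
SELECT id, name FROM students WHERE name LIKE 'D%'

Result:
id | name
---+-----
5  | Dave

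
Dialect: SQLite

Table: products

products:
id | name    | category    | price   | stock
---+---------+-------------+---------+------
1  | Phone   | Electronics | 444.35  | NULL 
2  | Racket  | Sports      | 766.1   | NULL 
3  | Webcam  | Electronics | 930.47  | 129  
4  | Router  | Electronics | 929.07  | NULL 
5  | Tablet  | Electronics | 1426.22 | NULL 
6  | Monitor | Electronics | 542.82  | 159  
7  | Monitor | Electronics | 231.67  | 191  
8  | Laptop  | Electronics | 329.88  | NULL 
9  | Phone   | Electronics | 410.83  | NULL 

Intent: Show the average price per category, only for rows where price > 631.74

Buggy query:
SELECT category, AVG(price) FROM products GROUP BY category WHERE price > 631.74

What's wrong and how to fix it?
Bug: Row-level WHERE must come before GROUP BY in the clause order

Fix: Move the WHERE clause before GROUP BY

Corrected query:
SELECT category, AVG(price) FROM products WHERE price > 631.74 GROUP BY category

Result:
category    | AVG(price) 
------------+------------
Electronics | 1095.253333
Sports      | 766.1      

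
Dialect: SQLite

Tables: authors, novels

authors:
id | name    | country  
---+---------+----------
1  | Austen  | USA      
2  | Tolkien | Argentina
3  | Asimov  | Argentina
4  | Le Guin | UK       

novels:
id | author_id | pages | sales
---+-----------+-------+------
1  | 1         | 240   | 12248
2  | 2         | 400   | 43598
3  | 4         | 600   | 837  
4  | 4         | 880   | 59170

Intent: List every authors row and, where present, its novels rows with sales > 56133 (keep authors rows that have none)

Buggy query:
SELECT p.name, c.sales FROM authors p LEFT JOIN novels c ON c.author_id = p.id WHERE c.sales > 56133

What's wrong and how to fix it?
Bug: A WHERE condition on the right-hand table after LEFT JOIN drops unmatched parents

Fix: Put 'c.sales > 56133' in the JOIN's ON clause instead of WHERE

Corrected query:
SELECT p.name, c.sales FROM authors p LEFT JOIN novels c ON c.author_id = p.id AND c.sales > 56133

Result:
name    | sales
--------+------
Austen  | NULL 
Tolkien | NULL 
Asimov  | NULL 
Le Guin | 59170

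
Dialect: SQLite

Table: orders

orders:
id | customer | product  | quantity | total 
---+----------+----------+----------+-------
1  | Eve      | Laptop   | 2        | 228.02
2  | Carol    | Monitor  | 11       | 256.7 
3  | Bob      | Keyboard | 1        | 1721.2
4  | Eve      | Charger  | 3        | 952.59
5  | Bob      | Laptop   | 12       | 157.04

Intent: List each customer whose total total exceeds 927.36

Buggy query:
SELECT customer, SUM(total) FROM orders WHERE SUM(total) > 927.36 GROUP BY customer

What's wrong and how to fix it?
Bug: WHERE runs before GROUP BY, so aggregates aren't available there

Fix: Move the aggregate condition to a HAVING clause

Corrected query:
SELECT customer, SUM(total) FROM orders GROUP BY customer HAVING SUM(total) > 927.36

Result:
customer | SUM(total)
---------+-----------
Bob      | 1878.24   
Eve      | 1180.61   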